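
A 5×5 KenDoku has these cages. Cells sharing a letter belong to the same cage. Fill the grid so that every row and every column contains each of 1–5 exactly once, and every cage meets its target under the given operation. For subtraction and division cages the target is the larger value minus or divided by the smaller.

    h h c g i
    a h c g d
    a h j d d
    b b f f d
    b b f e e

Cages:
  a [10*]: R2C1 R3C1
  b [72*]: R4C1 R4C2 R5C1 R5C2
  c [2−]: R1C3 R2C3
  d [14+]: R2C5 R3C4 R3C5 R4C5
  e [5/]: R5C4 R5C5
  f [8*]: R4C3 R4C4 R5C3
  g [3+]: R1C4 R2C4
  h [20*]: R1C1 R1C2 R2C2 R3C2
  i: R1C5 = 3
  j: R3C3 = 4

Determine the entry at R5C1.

4

I is a freebie, which forces R1C5 = 3.
J is a freebie, leaving R3C3 = 4.
Cage c's pair has difference 2, so R2C3 = 3.
Cage d needs sum 14, so R3C4 = 3.
Cage f needs product 8, which forces R4C4 = 4.
The 4 cells of cage d must have sum 14; hence R2C5 = 4.
In row 1, 4 can only go at R1C2, so R1C2 = 4.
The 4 cells of cage h must have product 20, so R1C1 = 1.
1 is placed in row 1; hence R1C3 = 5.
1 is placed in row 1, which forces R1C4 = 2.
Column 4 now contains 2, which forces R2C4 = 1.
Cage b needs product 72, leaving R4C1 = 3.
The 4 cells of cage b must have product 72; hence R4C2 = 2.
Row 4 now contains 2, so R4C3 = 1.
Row 4 now contains 2, leaving R4C5 = 5.
Cage b has product 72, which forces R5C1 = 4.
4 is placed in column 2, which forces R5C2 = 3.
Column 3 now contains 1, which forces R5C3 = 2.
Column 4 now contains 1; hence R5C4 = 5.
5 is placed in column 5, leaving R5C5 = 1.
Row 2 already has 1, which forces R2C2 = 5.
The 4 cells of cage h must have product 20, so R3C2 = 1.
5 is placed in column 5, which forces R3C5 = 2.
5 is placed in row 2, so R2C1 = 2.
Row 3 now contains 2, which forces R3C1 = 5.
Filled in: 1 4 5 2 3 / 2 5 3 1 4 / 5 1 4 3 2 / 3 2 1 4 5 / 4 3 2 5 1.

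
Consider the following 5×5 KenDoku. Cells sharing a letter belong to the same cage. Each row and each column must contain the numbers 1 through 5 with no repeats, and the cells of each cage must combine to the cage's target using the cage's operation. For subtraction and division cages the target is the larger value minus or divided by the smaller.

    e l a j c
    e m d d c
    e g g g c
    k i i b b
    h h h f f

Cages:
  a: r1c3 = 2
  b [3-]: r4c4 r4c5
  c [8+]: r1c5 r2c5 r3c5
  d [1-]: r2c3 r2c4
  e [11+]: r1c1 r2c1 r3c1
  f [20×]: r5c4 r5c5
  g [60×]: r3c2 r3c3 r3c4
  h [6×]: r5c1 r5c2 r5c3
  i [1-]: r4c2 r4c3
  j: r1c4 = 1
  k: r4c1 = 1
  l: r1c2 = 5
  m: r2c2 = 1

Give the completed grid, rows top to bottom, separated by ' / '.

L is a freebie, which forces r1c2 = 5.
Cage a is a single given cell; hence r1c3 = 2.
Cage j is a single given cell; hence r1c4 = 1.
M is a freebie; hence r2c2 = 1.
Cage k is a single given cell; hence r4c1 = 1.
Row 1 now contains 2, so r1c1 = 4.
Row 1 now contains 4, so r1c5 = 3.
Column 5 now contains 3, which forces r2c5 = 4.
The 3 cells of cage c must have sum 8, so r3c5 = 1.
Cage h needs product 6, leaving r5c3 = 1.
Column 5 already has 4, so r5c5 = 5.
Cage d needs two cells with difference 1; hence r2c3 = 3.
Cage d needs two cells with difference 1, leaving r2c4 = 2.
Cage b needs two cells with difference 3; hence r4c4 = 5.
Column 5 already has 5, so r4c5 = 2.
Row 5 now contains 5; hence r5c4 = 4.
Row 2 already has 2, which forces r2c1 = 5.
Cage e has sum 11, leaving r3c1 = 2.
Cage g needs product 60; hence r3c2 = 4.
The 3 cells of cage g must have product 60, so r3c3 = 5.
4 is placed in column 4, so r3c4 = 3.
The two cells of cage i must have difference 1; hence r4c2 = 3.
5 is placed in row 4, which forces r4c3 = 4.
Column 1 already has 2, leaving r5c1 = 3.
Column 2 already has 3, leaving r5c2 = 2.

4 5 2 1 3 / 5 1 3 2 4 / 2 4 5 3 1 / 1 3 4 5 2 / 3 2 1 4 5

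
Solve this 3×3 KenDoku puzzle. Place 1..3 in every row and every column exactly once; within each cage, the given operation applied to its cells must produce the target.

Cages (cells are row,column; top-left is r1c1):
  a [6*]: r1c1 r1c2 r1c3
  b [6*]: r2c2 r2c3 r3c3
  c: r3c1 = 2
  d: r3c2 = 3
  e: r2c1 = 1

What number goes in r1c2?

1

Cage e is a single given cell; hence r2c1 = 1.
C is a freebie, so r3c1 = 2.
Cage d is a single given cell, so r3c2 = 3.
Row 3 now contains 3, leaving r3c3 = 1.
2 is placed in column 1, which forces r1c1 = 3.
The 3 cells of cage a must have product 6, leaving r1c2 = 1.
The 3 cells of cage a must have product 6, so r1c3 = 2.
Column 2 already has 3, which forces r2c2 = 2.
Cage b has product 6, leaving r2c3 = 3.
Filled in: 3 1 2 / 1 2 3 / 2 3 1.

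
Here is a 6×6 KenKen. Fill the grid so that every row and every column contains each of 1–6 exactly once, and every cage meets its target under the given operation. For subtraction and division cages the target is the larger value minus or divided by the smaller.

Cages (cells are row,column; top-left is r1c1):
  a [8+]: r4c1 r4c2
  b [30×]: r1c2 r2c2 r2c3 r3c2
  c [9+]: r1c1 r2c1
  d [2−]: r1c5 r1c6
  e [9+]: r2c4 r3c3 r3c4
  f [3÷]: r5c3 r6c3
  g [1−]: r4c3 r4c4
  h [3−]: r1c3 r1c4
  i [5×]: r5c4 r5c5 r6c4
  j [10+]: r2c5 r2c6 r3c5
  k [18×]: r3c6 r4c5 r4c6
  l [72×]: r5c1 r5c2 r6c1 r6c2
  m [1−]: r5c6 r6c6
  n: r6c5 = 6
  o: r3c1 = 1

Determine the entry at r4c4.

4

Cage o is a single given cell, so r3c1 = 1.
Cage i needs product 5; hence r5c4 = 5.
Cage i has product 5, so r5c5 = 1.
The 3 cells of cage i must have product 5, leaving r6c4 = 1.
Cage n is a single given cell, leaving r6c5 = 6.
Column 5 already has 6, so r4c5 = 3.
The two cells of cage f must have quotient 3, leaving r5c3 = 6.
Cage f's pair has quotient 3, leaving r6c3 = 2.
Row 4 needs a 4, and only r4c4 is open for it.
The 3 cells of cage e must have sum 9, which forces r3c3 = 4.
The two cells of cage g must have difference 1; hence r4c3 = 5.
Column 3 already has 5, so r1c3 = 3.
The two cells of cage h must have difference 3, which forces r1c4 = 6.
Column 3 already has 3, so r2c3 = 1.
1 is placed in row 2, leaving r2c6 = 3.
Column 6 now contains 3, so r3c6 = 6.
Row 2 already has 3; hence r2c4 = 2.
2 is placed in row 2; hence r2c5 = 5.
The 3 cells of cage e must have sum 9, so r3c4 = 3.
5 is placed in column 5, which forces r3c5 = 2.
Cage k has product 18, so r4c6 = 1.
Cage m's pair has difference 1; hence r5c6 = 4.
Cage m's pair has difference 1; hence r6c6 = 5.
The two cells of cage c must have sum 9, leaving r1c1 = 5.
Cage b has product 30, so r1c2 = 1.
Column 5 now contains 2, which forces r1c5 = 4.
Column 6 already has 4, leaving r1c6 = 2.
Row 2 now contains 5, so r2c1 = 4.
Row 2 now contains 5, leaving r2c2 = 6.
3 is placed in row 3, leaving r3c2 = 5.
6 is placed in column 2, so r4c2 = 2.
2 is placed in column 2, leaving r5c2 = 3.
Column 1 now contains 4; hence r6c1 = 3.
Column 2 already has 3, leaving r6c2 = 4.
Row 4 now contains 2; hence r4c1 = 6.
Row 5 already has 3, so r5c1 = 2.
Completed grid: 5 1 3 6 4 2 / 4 6 1 2 5 3 / 1 5 4 3 2 6 / 6 2 5 4 3 1 / 2 3 6 5 1 4 / 3 4 2 1 6 5.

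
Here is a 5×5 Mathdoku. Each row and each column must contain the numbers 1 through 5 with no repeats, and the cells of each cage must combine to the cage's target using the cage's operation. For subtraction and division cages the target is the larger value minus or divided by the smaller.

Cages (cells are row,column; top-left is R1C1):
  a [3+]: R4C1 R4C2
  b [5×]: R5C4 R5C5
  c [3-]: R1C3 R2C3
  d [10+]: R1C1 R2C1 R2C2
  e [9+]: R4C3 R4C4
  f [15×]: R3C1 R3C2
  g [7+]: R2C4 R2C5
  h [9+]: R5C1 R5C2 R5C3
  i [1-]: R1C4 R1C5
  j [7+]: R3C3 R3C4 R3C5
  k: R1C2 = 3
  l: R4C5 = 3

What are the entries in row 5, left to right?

Cage k is given, so R1C2 = 3.
3 is placed in column 2, which forces R3C2 = 5.
Cage l is a single given cell, which forces R4C5 = 3.
Row 3 now contains 5, leaving R3C1 = 3.
The 3 cells of cage h must have sum 9, which forces R5C3 = 3.
Row 2 needs a 3, and only R2C4 is open for it.
Cage g's pair has sum 7, leaving R2C5 = 4.
Cage d has sum 10, which forces R1C1 = 4.
Cage d has sum 10, so R2C1 = 5.
4 is placed in row 2, so R2C2 = 1.
1 is placed in row 2, leaving R2C3 = 2.
Column 2 now contains 1, which forces R4C2 = 2.
5 is placed in column 1, so R5C1 = 2.
2 is placed in column 2, leaving R5C2 = 4.
Column 3 now contains 2; hence R1C3 = 5.
Row 4 already has 2, so R4C1 = 1.
Column 3 now contains 5, which forces R4C3 = 4.
Row 4 already has 4; hence R4C4 = 5.
5 is placed in column 4; hence R5C4 = 1.
1 is placed in row 5, so R5C5 = 5.
Column 4 already has 1, so R1C4 = 2.
Cage i's pair has difference 1, which forces R1C5 = 1.
4 is placed in column 3, which forces R3C3 = 1.
Cage j needs sum 7, so R3C4 = 4.
Cage j needs sum 7, which forces R3C5 = 2.
Filled in: 4 3 5 2 1 / 5 1 2 3 4 / 3 5 1 4 2 / 1 2 4 5 3 / 2 4 3 1 5.

2 4 3 1 5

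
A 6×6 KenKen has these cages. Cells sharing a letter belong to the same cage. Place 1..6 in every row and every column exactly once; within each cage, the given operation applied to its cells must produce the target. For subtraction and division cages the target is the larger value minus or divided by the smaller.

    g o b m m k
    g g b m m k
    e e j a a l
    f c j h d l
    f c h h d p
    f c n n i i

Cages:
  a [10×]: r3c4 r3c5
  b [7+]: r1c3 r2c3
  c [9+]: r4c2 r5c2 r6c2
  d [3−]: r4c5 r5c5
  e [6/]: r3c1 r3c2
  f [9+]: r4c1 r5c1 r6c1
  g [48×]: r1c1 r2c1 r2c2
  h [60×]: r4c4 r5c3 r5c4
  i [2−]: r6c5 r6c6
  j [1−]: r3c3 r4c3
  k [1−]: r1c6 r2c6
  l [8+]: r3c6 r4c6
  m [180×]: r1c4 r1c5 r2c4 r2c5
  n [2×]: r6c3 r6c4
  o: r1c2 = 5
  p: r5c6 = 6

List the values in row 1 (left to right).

O is a freebie, leaving r1c2 = 5.
Cage p is given, leaving r5c6 = 6.
In row 3, 4 can only go at r3c3, so r3c3 = 4.
The only place for 3 in row 3 is r3c6.
Column 6 already has 3; hence r4c6 = 5.
Row 4 already has 5, which forces r4c3 = 3.
In row 6, 5 can only go at r6c1, so r6c1 = 5.
Cage f has sum 9, which forces r4c1 = 1.
Cage f has sum 9, leaving r5c1 = 3.
1 is placed in column 1; hence r3c1 = 6.
Cage e needs two cells with quotient 6; hence r3c2 = 1.
Cage h needs product 60, which forces r4c4 = 6.
Cage g needs product 48; hence r2c2 = 6.
Cage c has sum 9, which forces r6c2 = 3.
In row 1, 1 can only go at r1c6, so r1c6 = 1.
Column 6 already has 1, which forces r2c6 = 2.
2 is placed in column 6, so r6c6 = 4.
Cage g has product 48, leaving r1c1 = 2.
Row 1 already has 2, leaving r1c3 = 6.
Row 2 already has 2, which forces r2c1 = 4.
Cage b's pair has sum 7, leaving r2c3 = 1.
Column 3 already has 1; hence r6c3 = 2.
Row 6 already has 2, so r6c4 = 1.
Row 6 already has 2, which forces r6c5 = 6.
Column 3 now contains 2, leaving r5c3 = 5.
Cage h needs product 60, which forces r5c4 = 2.
Row 5 already has 5, leaving r5c5 = 1.
Column 4 now contains 2, leaving r3c4 = 5.
Cage a needs two cells with product 10, leaving r3c5 = 2.
The 3 cells of cage c must have sum 9; hence r4c2 = 2.
The two cells of cage d must have difference 3, which forces r4c5 = 4.
Row 5 now contains 2; hence r5c2 = 4.
Cage m has product 180, so r1c4 = 4.
Column 5 now contains 4, which forces r1c5 = 3.
Column 4 now contains 5, leaving r2c4 = 3.
Cage m has product 180; hence r2c5 = 5.
Completed grid: 2 5 6 4 3 1 / 4 6 1 3 5 2 / 6 1 4 5 2 3 / 1 2 3 6 4 5 / 3 4 5 2 1 6 / 5 3 2 1 6 4.

2 5 6 4 3 1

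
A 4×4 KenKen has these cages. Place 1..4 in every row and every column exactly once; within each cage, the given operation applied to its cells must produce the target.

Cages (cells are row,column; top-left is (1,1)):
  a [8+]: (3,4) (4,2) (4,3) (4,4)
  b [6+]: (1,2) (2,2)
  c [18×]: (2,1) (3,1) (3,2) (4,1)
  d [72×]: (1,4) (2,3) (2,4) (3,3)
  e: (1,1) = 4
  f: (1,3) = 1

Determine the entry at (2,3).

3

Cage e is given, so (1,1) = 4.
Row 1 already has 4; hence (1,2) = 2.
Cage f is given, which forces (1,3) = 1.
Row 1 already has 2, which forces (1,4) = 3.
2 is placed in column 2; hence (2,2) = 4.
4 is placed in row 2, which forces (2,4) = 2.
The 4 cells of cage c must have product 18, which forces (3,2) = 3.
Column 4 now contains 2, which forces (3,4) = 1.
3 is placed in column 2; hence (4,2) = 1.
Column 4 now contains 1, leaving (4,4) = 4.
Cage c has product 18, leaving (2,1) = 1.
Row 2 already has 2; hence (2,3) = 3.
1 is placed in row 3; hence (3,1) = 2.
Cage d has product 72, so (3,3) = 4.
The 4 cells of cage c must have product 18, leaving (4,1) = 3.
The 4 cells of cage a must have sum 8, which forces (4,3) = 2.
Completed grid: 4 2 1 3 / 1 4 3 2 / 2 3 4 1 / 3 1 2 4.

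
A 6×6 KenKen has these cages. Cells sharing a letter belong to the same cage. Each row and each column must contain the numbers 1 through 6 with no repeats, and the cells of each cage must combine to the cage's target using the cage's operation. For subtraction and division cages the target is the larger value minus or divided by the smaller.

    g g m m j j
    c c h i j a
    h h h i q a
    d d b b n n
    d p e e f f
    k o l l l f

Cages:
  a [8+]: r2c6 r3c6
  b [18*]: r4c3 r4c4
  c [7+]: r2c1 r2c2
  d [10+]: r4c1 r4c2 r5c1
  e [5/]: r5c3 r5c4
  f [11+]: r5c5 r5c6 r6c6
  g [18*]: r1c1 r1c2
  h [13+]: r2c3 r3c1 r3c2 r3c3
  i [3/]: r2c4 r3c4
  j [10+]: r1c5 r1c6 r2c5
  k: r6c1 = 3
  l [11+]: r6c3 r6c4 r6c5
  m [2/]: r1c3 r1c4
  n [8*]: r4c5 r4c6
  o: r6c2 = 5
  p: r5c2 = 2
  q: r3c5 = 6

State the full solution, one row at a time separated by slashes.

Cage q is given; hence r3c5 = 6.
Cage p is given, which forces r5c2 = 2.
Cage k is given; hence r6c1 = 3.
O is a freebie, so r6c2 = 5.
3 is placed in column 1; hence r1c1 = 6.
The two cells of cage g must have product 18, leaving r1c2 = 3.
The two cells of cage c must have sum 7; hence r2c1 = 1.
Cage c's pair has sum 7, so r2c2 = 6.
Row 2 now contains 6; hence r2c4 = 3.
Row 2 already has 3, leaving r2c6 = 5.
Column 4 now contains 3, leaving r4c4 = 6.
Row 2 now contains 5; hence r2c5 = 4.
Cage i's pair has quotient 3, so r3c4 = 1.
Cage a's pair has sum 8; hence r3c6 = 3.
6 is placed in row 4, which forces r4c3 = 3.
Column 5 already has 4, which forces r4c5 = 2.
Row 4 already has 2, which forces r4c6 = 4.
Column 4 already has 1, so r5c4 = 5.
The 3 cells of cage l must have sum 11, which forces r6c3 = 6.
Column 4 already has 1, so r6c4 = 4.
Column 5 already has 4, leaving r6c5 = 1.
Row 6 already has 1, leaving r6c6 = 2.
4 is placed in column 4, so r1c4 = 2.
Column 5 already has 2, leaving r1c5 = 5.
Column 6 now contains 4, which forces r1c6 = 1.
Row 2 now contains 4, which forces r2c3 = 2.
Cage h has sum 13, leaving r3c1 = 2.
Row 3 now contains 1, so r3c2 = 4.
3 is placed in row 3; hence r3c3 = 5.
Row 4 already has 4, so r4c1 = 5.
Row 4 already has 4; hence r4c2 = 1.
Row 5 already has 5, leaving r5c1 = 4.
Row 5 already has 5, leaving r5c3 = 1.
Column 5 now contains 1, leaving r5c5 = 3.
Cage f needs sum 11, which forces r5c6 = 6.
Row 1 already has 1, so r1c3 = 4.

6 3 4 2 5 1 / 1 6 2 3 4 5 / 2 4 5 1 6 3 / 5 1 3 6 2 4 / 4 2 1 5 3 6 / 3 5 6 4 1 2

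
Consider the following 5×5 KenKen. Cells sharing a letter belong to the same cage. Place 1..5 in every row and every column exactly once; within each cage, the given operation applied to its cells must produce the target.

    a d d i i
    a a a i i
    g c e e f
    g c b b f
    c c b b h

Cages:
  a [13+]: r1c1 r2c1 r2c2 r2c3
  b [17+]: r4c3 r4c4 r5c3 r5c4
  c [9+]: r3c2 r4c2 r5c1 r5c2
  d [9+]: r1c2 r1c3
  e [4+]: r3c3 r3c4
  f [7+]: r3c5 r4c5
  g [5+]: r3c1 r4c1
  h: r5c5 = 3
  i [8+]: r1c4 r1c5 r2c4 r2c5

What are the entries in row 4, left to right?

Cage h is given, which forces r5c5 = 3.
Column 3 needs a 2, and only r2c3 is open for it.
Row 1 needs a 3, and only r1c1 is open for it.
Cage a has sum 13, which forces r2c1 = 5.
Cage a has sum 13, leaving r2c2 = 3.
The only place for 2 in column 1 is r5c1.
In row 3, 5 can only go at r3c5, so r3c5 = 5.
5 is placed in column 5, which forces r4c5 = 2.
Cage i needs sum 8, which forces r1c4 = 2.
2 is placed in column 5, which forces r1c5 = 1.
Cage i needs sum 8, so r2c4 = 1.
Cage i has sum 8; hence r2c5 = 4.
The 4 cells of cage c must have sum 9, leaving r3c2 = 2.
Column 4 already has 1, which forces r3c4 = 3.
Column 4 now contains 3, leaving r4c4 = 5.
Column 4 now contains 5; hence r5c4 = 4.
3 is placed in row 3; hence r3c3 = 1.
The 4 cells of cage c must have sum 9; hence r4c2 = 4.
Row 4 now contains 5, so r4c3 = 3.
Row 5 now contains 4; hence r5c2 = 1.
Row 5 now contains 4, leaving r5c3 = 5.
Column 2 now contains 4, leaving r1c2 = 5.
Column 3 already has 5, which forces r1c3 = 4.
Row 3 already has 1, leaving r3c1 = 4.
Row 4 now contains 4, which forces r4c1 = 1.
The full grid is 3 5 4 2 1 / 5 3 2 1 4 / 4 2 1 3 5 / 1 4 3 5 2 / 2 1 5 4 3.

1 4 3 5 2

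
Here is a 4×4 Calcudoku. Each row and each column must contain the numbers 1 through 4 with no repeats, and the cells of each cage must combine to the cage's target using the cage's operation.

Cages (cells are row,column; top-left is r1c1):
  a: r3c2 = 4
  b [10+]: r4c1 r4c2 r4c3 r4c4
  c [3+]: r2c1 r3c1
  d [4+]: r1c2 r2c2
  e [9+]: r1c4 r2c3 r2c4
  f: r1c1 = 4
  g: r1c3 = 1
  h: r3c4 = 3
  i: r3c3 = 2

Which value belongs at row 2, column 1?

2

Cage f is a single given cell, which forces r1c1 = 4.
G is a freebie, so r1c3 = 1.
Cage a is a single given cell, so r3c2 = 4.
Cage i is a single given cell, leaving r3c3 = 2.
Cage h is given, leaving r3c4 = 3.
Row 1 already has 1, leaving r1c2 = 3.
Column 4 already has 3, so r1c4 = 2.
Cage c needs two cells with sum 3; hence r2c1 = 2.
The two cells of cage d must have sum 4, so r2c2 = 1.
The 3 cells of cage e must have sum 9, leaving r2c3 = 3.
Cage e has sum 9, leaving r2c4 = 4.
Row 3 now contains 2; hence r3c1 = 1.
1 is placed in column 1, leaving r4c1 = 3.
Column 2 now contains 1, leaving r4c2 = 2.
3 is placed in column 3, leaving r4c3 = 4.
Column 4 already has 4, so r4c4 = 1.
The full grid is 4 3 1 2 / 2 1 3 4 / 1 4 2 3 / 3 2 4 1.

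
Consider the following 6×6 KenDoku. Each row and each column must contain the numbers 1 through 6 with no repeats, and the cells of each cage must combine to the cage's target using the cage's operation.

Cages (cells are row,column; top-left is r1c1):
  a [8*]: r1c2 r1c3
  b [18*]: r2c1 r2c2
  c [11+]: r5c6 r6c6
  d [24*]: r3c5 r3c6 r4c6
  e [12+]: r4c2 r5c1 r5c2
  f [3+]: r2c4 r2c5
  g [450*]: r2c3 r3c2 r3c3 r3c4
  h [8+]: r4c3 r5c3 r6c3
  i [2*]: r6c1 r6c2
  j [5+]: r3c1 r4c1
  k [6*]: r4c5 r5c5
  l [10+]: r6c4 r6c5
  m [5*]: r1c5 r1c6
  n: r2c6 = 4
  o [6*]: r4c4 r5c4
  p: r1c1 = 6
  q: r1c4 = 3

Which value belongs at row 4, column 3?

1

Cage p is a single given cell; hence r1c1 = 6.
Cage q is given, which forces r1c4 = 3.
Column 1 already has 6; hence r2c1 = 3.
3 is placed in row 2, which forces r2c2 = 6.
The 4 cells of cage g must have product 450; hence r2c3 = 5.
N is a freebie, leaving r2c6 = 4.
Row 4 needs a 5, and only r4c2 is open for it.
5 is placed in column 2; hence r3c2 = 3.
The 4 cells of cage g must have product 450, which forces r3c3 = 6.
Cage g needs product 450, which forces r3c4 = 5.
Column 2 now contains 3, leaving r5c2 = 2.
Column 2 already has 2; hence r6c2 = 1.
Column 2 already has 2, leaving r1c2 = 4.
The two cells of cage a must have product 8; hence r1c3 = 2.
Cage d has product 24; hence r3c5 = 4.
The 3 cells of cage e must have sum 12; hence r5c1 = 5.
Row 5 now contains 5, which forces r5c6 = 6.
Row 6 already has 1, which forces r6c1 = 2.
Column 5 already has 4, leaving r6c5 = 6.
Column 6 now contains 6, so r6c6 = 5.
Cage m needs two cells with product 5, leaving r1c5 = 5.
5 is placed in column 6, so r1c6 = 1.
Row 3 now contains 4, leaving r3c1 = 1.
Cage d has product 24, so r3c6 = 2.
The two cells of cage j must have sum 5, so r4c1 = 4.
Cage o's pair has product 6; hence r4c4 = 6.
Cage k needs two cells with product 6, leaving r4c5 = 2.
Column 6 now contains 6, so r4c6 = 3.
6 is placed in row 5, which forces r5c4 = 1.
Cage k's pair has product 6, leaving r5c5 = 3.
6 is placed in row 6, so r6c4 = 4.
Column 4 now contains 1; hence r2c4 = 2.
Column 5 now contains 2, so r2c5 = 1.
Row 4 now contains 3, leaving r4c3 = 1.
Row 5 now contains 3; hence r5c3 = 4.
4 is placed in row 6, which forces r6c3 = 3.
The full grid is 6 4 2 3 5 1 / 3 6 5 2 1 4 / 1 3 6 5 4 2 / 4 5 1 6 2 3 / 5 2 4 1 3 6 / 2 1 3 4 6 5.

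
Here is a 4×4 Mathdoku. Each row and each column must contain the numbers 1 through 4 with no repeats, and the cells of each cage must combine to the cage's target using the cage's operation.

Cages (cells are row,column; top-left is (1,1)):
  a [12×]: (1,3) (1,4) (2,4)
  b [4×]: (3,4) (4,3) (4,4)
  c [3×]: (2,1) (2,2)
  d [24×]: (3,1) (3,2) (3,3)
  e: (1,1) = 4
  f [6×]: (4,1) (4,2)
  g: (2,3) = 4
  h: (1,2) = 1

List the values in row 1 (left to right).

4 1 2 3

Cage e is a single given cell, which forces (1,1) = 4.
Cage h is a single given cell, leaving (1,2) = 1.
1 is placed in row 1; hence (1,4) = 3.
1 is placed in column 2, so (2,2) = 3.
Cage g is given, which forces (2,3) = 4.
Column 2 already has 3, which forces (4,2) = 2.
Row 4 now contains 2, leaving (4,3) = 1.
1 is placed in row 4, which forces (4,4) = 4.
Row 1 now contains 3; hence (1,3) = 2.
3 is placed in row 2, which forces (2,1) = 1.
The 3 cells of cage a must have product 12, leaving (2,4) = 2.
Column 2 already has 2; hence (3,2) = 4.
2 is placed in column 3; hence (3,3) = 3.
Cage b needs product 4, which forces (3,4) = 1.
Row 4 now contains 2, which forces (4,1) = 3.
3 is placed in row 3, so (3,1) = 2.
The full grid is 4 1 2 3 / 1 3 4 2 / 2 4 3 1 / 3 2 1 4.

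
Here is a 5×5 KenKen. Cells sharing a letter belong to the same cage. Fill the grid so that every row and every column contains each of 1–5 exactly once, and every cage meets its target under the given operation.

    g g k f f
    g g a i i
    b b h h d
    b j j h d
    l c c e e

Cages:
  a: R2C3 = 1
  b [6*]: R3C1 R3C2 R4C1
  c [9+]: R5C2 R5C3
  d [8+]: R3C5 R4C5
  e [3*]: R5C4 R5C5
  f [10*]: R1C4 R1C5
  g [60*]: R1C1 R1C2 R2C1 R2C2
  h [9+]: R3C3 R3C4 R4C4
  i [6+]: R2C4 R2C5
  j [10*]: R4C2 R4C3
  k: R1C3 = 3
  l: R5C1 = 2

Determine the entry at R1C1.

4

Cage k is given; hence R1C3 = 3.
Cage a is a single given cell, leaving R2C3 = 1.
L is a freebie, so R5C1 = 2.
Cage b needs product 6; hence R3C2 = 2.
2 is placed in column 2, leaving R4C2 = 5.
Row 4 already has 5, which forces R4C3 = 2.
Row 4 already has 5; hence R4C5 = 3.
Column 2 already has 5; hence R5C2 = 4.
4 is placed in row 5, which forces R5C3 = 5.
3 is placed in column 5; hence R5C5 = 1.
Column 2 already has 4; hence R1C2 = 1.
Column 2 already has 4, leaving R2C2 = 3.
The 3 cells of cage b must have product 6, so R3C1 = 3.
5 is placed in column 3, so R3C3 = 4.
Cage h needs sum 9, leaving R3C4 = 1.
3 is placed in column 5, leaving R3C5 = 5.
3 is placed in row 4; hence R4C1 = 1.
Cage h needs sum 9; hence R4C4 = 4.
Row 5 already has 1; hence R5C4 = 3.
Cage f's pair has product 10; hence R1C4 = 5.
Column 5 now contains 5; hence R1C5 = 2.
4 is placed in column 4, leaving R2C4 = 2.
Cage i needs two cells with sum 6; hence R2C5 = 4.
Row 1 already has 5; hence R1C1 = 4.
Row 2 now contains 4, which forces R2C1 = 5.
Filled in: 4 1 3 5 2 / 5 3 1 2 4 / 3 2 4 1 5 / 1 5 2 4 3 / 2 4 5 3 1.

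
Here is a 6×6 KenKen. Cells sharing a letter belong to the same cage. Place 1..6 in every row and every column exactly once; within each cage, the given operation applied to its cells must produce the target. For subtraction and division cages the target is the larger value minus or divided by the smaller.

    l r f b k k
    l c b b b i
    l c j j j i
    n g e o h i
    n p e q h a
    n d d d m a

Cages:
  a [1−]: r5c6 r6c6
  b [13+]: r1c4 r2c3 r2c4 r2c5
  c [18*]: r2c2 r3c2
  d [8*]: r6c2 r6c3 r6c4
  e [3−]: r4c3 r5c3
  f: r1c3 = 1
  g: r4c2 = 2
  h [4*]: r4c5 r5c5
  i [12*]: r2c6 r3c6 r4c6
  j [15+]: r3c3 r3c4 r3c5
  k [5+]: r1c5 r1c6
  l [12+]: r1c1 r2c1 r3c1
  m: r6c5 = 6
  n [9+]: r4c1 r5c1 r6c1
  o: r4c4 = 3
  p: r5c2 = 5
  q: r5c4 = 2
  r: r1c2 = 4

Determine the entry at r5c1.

1

Cage r is given, leaving r1c2 = 4.
Cage f is a single given cell, leaving r1c3 = 1.
G is a freebie, which forces r4c2 = 2.
Cage o is given, so r4c4 = 3.
Cage p is a single given cell, leaving r5c2 = 5.
Cage q is given, so r5c4 = 2.
Column 2 already has 2, leaving r6c2 = 1.
Row 6 already has 1; hence r6c4 = 4.
Cage m is a single given cell; hence r6c5 = 6.
Cage b needs sum 13; hence r2c4 = 1.
Cage e's pair has difference 3, which forces r4c3 = 6.
Cage e needs two cells with difference 3; hence r5c3 = 3.
Row 6 already has 4, so r6c3 = 2.
Cage j has sum 15, which forces r3c4 = 6.
The 3 cells of cage n must have sum 9, so r4c1 = 5.
Cage n needs sum 9, leaving r5c1 = 1.
Row 5 now contains 1, which forces r5c5 = 4.
4 is placed in row 5, which forces r5c6 = 6.
The 3 cells of cage n must have sum 9, so r6c1 = 3.
Row 6 now contains 3, which forces r6c6 = 5.
6 is placed in column 4, so r1c4 = 5.
The two cells of cage c must have product 18, so r2c2 = 6.
Row 3 already has 6, which forces r3c2 = 3.
Cage j has sum 15, which forces r3c3 = 4.
Column 5 now contains 4; hence r3c5 = 5.
Row 3 already has 4, so r3c6 = 1.
Column 5 now contains 4, leaving r4c5 = 1.
1 is placed in column 6; hence r4c6 = 4.
Cage l needs sum 12, so r1c1 = 6.
Cage l has sum 12, which forces r2c1 = 4.
4 is placed in column 3, so r2c3 = 5.
Cage b has sum 13, so r2c5 = 2.
Column 6 already has 4, which forces r2c6 = 3.
Row 3 already has 4; hence r3c1 = 2.
2 is placed in column 5, so r1c5 = 3.
Column 6 now contains 3, so r1c6 = 2.
The full grid is 6 4 1 5 3 2 / 4 6 5 1 2 3 / 2 3 4 6 5 1 / 5 2 6 3 1 4 / 1 5 3 2 4 6 / 3 1 2 4 6 5.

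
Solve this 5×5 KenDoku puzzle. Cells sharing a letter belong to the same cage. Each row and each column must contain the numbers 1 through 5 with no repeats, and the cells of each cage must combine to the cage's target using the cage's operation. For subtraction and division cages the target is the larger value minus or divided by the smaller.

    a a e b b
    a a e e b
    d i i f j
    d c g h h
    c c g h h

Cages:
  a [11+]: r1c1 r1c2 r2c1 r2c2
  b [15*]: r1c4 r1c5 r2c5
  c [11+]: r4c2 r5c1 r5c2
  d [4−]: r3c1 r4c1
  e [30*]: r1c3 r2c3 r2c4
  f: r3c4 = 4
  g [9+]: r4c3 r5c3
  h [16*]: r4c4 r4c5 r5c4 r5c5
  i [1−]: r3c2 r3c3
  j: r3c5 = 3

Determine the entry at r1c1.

Cage f is given; hence r3c4 = 4.
Cage j is a single given cell; hence r3c5 = 3.
Cage b has product 15; hence r1c4 = 3.
Cage e has product 30, so r2c3 = 3.
In row 3, 5 can only go at r3c1, so r3c1 = 5.
5 is placed in column 1, which forces r4c1 = 1.
Row 4 now contains 1, which forces r4c4 = 2.
2 is placed in row 4, which forces r4c5 = 4.
Column 4 now contains 2, leaving r5c4 = 1.
Column 5 now contains 4, which forces r5c5 = 2.
Cage e has product 30, so r1c3 = 2.
Column 4 now contains 2, which forces r2c4 = 5.
5 is placed in row 2; hence r2c5 = 1.
Column 3 now contains 2; hence r3c3 = 1.
The 3 cells of cage c must have sum 11, so r4c2 = 3.
4 is placed in row 4, so r4c3 = 5.
The 3 cells of cage c must have sum 11, leaving r5c1 = 3.
Cage c has sum 11, leaving r5c2 = 5.
The two cells of cage g must have sum 9, so r5c3 = 4.
Row 1 now contains 2; hence r1c1 = 4.
Cage a needs sum 11, leaving r1c2 = 1.
Column 5 now contains 1; hence r1c5 = 5.
Cage a needs sum 11, which forces r2c1 = 2.
1 is placed in row 2, so r2c2 = 4.
Row 3 now contains 1, leaving r3c2 = 2.
Filled in: 4 1 2 3 5 / 2 4 3 5 1 / 5 2 1 4 3 / 1 3 5 2 4 / 3 5 4 1 2.

4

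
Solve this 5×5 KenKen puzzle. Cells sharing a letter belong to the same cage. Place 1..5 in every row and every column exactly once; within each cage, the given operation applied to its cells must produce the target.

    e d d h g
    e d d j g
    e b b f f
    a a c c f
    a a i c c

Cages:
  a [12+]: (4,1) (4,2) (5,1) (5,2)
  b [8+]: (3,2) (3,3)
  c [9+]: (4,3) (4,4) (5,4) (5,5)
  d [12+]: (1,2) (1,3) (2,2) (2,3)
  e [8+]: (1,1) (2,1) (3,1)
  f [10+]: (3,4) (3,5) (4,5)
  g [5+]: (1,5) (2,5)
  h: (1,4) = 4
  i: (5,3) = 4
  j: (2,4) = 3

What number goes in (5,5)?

1

Cage h is given, leaving (1,4) = 4.
J is a freebie; hence (2,4) = 3.
Cage i is given, so (5,3) = 4.
Cage f has sum 10, which forces (3,4) = 1.
Cage f has sum 10; hence (3,5) = 4.
Cage f has sum 10, leaving (4,5) = 5.
The two cells of cage g must have sum 5, so (1,5) = 3.
4 is placed in column 5; hence (2,5) = 2.
4 is placed in row 3; hence (3,1) = 2.
Cage c needs sum 9; hence (4,3) = 1.
Row 4 already has 5; hence (4,4) = 2.
The 4 cells of cage c must have sum 9, leaving (5,4) = 5.
Cage c has sum 9; hence (5,5) = 1.
Cage d has sum 12; hence (1,2) = 1.
Cage d has sum 12, leaving (1,3) = 2.
Cage d needs sum 12, so (2,2) = 4.
Column 3 now contains 1, leaving (2,3) = 5.
Column 3 already has 5, leaving (3,3) = 3.
Cage a has sum 12, leaving (4,1) = 4.
The 4 cells of cage a must have sum 12, so (4,2) = 3.
Row 5 now contains 1, leaving (5,1) = 3.
The 4 cells of cage a must have sum 12, which forces (5,2) = 2.
1 is placed in row 1, so (1,1) = 5.
5 is placed in row 2, which forces (2,1) = 1.
Row 3 already has 3; hence (3,2) = 5.
The full grid is 5 1 2 4 3 / 1 4 5 3 2 / 2 5 3 1 4 / 4 3 1 2 5 / 3 2 4 5 1.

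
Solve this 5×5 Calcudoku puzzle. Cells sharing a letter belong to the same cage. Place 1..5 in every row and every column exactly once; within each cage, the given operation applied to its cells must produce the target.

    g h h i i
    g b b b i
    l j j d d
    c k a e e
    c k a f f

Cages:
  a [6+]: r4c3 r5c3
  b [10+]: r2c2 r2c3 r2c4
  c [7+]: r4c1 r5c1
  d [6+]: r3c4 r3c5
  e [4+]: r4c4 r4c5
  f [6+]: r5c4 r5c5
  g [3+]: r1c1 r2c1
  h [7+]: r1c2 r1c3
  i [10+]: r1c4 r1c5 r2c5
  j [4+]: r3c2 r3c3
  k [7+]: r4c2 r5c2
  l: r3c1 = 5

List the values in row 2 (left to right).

2 1 5 4 3

Cage l is a single given cell, which forces r3c1 = 5.
R4c4 and r4c5 in row 4 are {1, 3}; hence r4c1 = 4.
The two cells of cage c must have sum 7, so r5c1 = 3.
The only place for 3 in column 4 is r4c4.
Row 4 already has 3, which forces r4c5 = 1.
Column 5 needs a 3, and only r2c5 is open for it.
In row 1, 1 can only go at r1c1, so r1c1 = 1.
Column 1 already has 1, which forces r2c1 = 2.
In column 3, 2 can only go at r4c3, so r4c3 = 2.
2 is placed in row 4, leaving r4c2 = 5.
Cage k's pair has sum 7, leaving r5c2 = 2.
Cage a's pair has sum 6; hence r5c3 = 4.
4 is placed in row 5; hence r5c4 = 1.
4 is placed in row 5, so r5c5 = 5.
Cage h's pair has sum 7, leaving r1c2 = 4.
Column 3 already has 4, which forces r1c3 = 3.
The 3 cells of cage i must have sum 10, leaving r1c4 = 5.
Column 5 now contains 5, leaving r1c5 = 2.
Column 2 already has 4, so r2c2 = 1.
Row 2 now contains 1, leaving r2c3 = 5.
5 is placed in column 4; hence r2c4 = 4.
Column 2 already has 1, leaving r3c2 = 3.
Column 3 already has 3, which forces r3c3 = 1.
Column 4 now contains 4, which forces r3c4 = 2.
Column 5 now contains 2, so r3c5 = 4.
The full grid is 1 4 3 5 2 / 2 1 5 4 3 / 5 3 1 2 4 / 4 5 2 3 1 / 3 2 4 1 5.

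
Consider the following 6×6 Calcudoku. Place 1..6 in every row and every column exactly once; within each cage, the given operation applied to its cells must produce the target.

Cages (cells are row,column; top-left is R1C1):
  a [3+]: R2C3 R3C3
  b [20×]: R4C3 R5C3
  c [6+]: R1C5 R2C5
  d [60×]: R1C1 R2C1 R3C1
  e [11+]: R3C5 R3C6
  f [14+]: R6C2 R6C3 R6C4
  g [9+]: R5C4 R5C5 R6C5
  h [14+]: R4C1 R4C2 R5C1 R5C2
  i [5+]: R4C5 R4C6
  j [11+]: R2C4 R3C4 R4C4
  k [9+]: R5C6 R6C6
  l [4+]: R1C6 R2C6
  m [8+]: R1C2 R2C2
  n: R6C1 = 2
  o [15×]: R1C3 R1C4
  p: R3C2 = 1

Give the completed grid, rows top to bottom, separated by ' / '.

4 6 3 5 2 1 / 5 2 1 6 4 3 / 3 1 2 4 5 6 / 6 4 5 1 3 2 / 1 3 4 2 6 5 / 2 5 6 3 1 4

P is a freebie, which forces R3C2 = 1.
Row 3 now contains 1, leaving R3C3 = 2.
Cage n is given, leaving R6C1 = 2.
Column 3 now contains 2; hence R2C3 = 1.
Row 2 now contains 1, so R2C6 = 3.
Column 6 already has 3, so R1C6 = 1.
The only place for 6 in row 1 is R1C2.
Cage m's pair has sum 8, so R2C2 = 2.
2 is placed in row 2; hence R2C5 = 4.
Column 5 already has 4, leaving R1C5 = 2.
Row 2 now contains 4, so R2C1 = 5.
5 is placed in row 2, leaving R2C4 = 6.
Cage f needs sum 14, which forces R6C3 = 6.
In row 1, 4 can only go at R1C1, so R1C1 = 4.
Column 1 now contains 4; hence R3C1 = 3.
3 is placed in row 3; hence R3C4 = 4.
Cage j needs sum 11, which forces R4C4 = 1.
Row 4 now contains 1, which forces R4C5 = 3.
Row 4 now contains 1, so R4C1 = 6.
Row 4 now contains 3, leaving R4C2 = 4.
4 is placed in row 4, leaving R4C3 = 5.
The two cells of cage i must have sum 5, so R4C6 = 2.
Cage h has sum 14, so R5C1 = 1.
The 4 cells of cage h must have sum 14, which forces R5C2 = 3.
Column 3 already has 5, which forces R5C3 = 4.
Row 5 already has 3, so R5C4 = 2.
4 is placed in row 5, which forces R5C6 = 5.
Column 2 now contains 3; hence R6C2 = 5.
5 is placed in row 6, leaving R6C4 = 3.
5 is placed in row 6; hence R6C5 = 1.
Column 6 now contains 5, so R6C6 = 4.
Column 3 already has 5, so R1C3 = 3.
3 is placed in column 4, which forces R1C4 = 5.
Cage e's pair has sum 11, leaving R3C5 = 5.
Column 6 now contains 5, leaving R3C6 = 6.
Row 5 already has 5, leaving R5C5 = 6.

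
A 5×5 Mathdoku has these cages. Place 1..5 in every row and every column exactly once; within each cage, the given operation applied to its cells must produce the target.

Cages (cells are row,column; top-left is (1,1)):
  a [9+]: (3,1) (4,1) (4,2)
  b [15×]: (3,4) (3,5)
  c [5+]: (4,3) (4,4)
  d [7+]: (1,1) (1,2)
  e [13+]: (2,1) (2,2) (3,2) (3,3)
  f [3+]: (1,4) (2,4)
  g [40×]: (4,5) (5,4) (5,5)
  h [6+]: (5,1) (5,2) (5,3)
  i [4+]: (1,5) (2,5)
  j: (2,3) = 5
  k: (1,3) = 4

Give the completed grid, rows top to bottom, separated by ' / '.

5 2 4 1 3 / 4 3 5 2 1 / 1 4 2 3 5 / 3 5 1 4 2 / 2 1 3 5 4

K is a freebie, leaving (1,3) = 4.
J is a freebie, so (2,3) = 5.
In row 1, 3 can only go at (1,5), so (1,5) = 3.
Column 5 already has 3; hence (2,5) = 1.
The two cells of cage b must have product 15, so (3,4) = 3.
Column 5 already has 3, which forces (3,5) = 5.
Cage f's pair has sum 3; hence (1,4) = 1.
The 4 cells of cage e must have sum 13, leaving (2,1) = 4.
The 4 cells of cage e must have sum 13, so (2,2) = 3.
Row 2 now contains 1, leaving (2,4) = 2.
Row 3 now contains 5; hence (3,2) = 4.
Cage e needs sum 13, leaving (3,3) = 2.
Column 4 already has 2, so (4,4) = 4.
Row 4 now contains 4, leaving (4,5) = 2.
Cage g has product 40, so (5,4) = 5.
Column 5 already has 2, so (5,5) = 4.
Row 3 now contains 2, which forces (3,1) = 1.
Cage a needs sum 9, leaving (4,1) = 3.
Row 4 now contains 2, which forces (4,2) = 5.
Cage c needs two cells with sum 5, so (4,3) = 1.
3 is placed in column 1, leaving (5,1) = 2.
2 is placed in row 5, which forces (5,2) = 1.
1 is placed in column 3, leaving (5,3) = 3.
2 is placed in column 1, so (1,1) = 5.
Column 2 already has 5, which forces (1,2) = 2.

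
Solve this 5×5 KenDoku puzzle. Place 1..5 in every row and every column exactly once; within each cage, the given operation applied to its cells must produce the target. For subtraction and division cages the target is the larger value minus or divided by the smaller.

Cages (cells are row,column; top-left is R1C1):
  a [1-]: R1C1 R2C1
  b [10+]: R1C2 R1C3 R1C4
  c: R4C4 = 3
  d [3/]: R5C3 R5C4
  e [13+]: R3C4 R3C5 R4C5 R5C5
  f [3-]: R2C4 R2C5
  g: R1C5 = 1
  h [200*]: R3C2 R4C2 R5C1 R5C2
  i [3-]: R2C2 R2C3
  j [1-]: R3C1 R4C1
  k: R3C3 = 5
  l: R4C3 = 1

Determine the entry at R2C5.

5

Cage g is given; hence R1C5 = 1.
Cage k is given; hence R3C3 = 5.
Cage l is given, leaving R4C3 = 1.
Cage c is given, so R4C4 = 3.
The 4 cells of cage h must have product 200, which forces R5C1 = 5.
Column 3 now contains 1, which forces R5C3 = 3.
Column 4 already has 3, so R5C4 = 1.
The 3 cells of cage b must have sum 10, leaving R1C2 = 3.
Cage b needs sum 10, so R1C3 = 2.
The 3 cells of cage b must have sum 10, so R1C4 = 5.
Column 3 now contains 2, leaving R2C3 = 4.
5 is placed in column 4, which forces R2C4 = 2.
2 is placed in row 2, which forces R2C5 = 5.
Column 4 now contains 2; hence R3C4 = 4.
Row 3 now contains 4; hence R3C5 = 3.
Cage h needs product 200; hence R4C2 = 5.
Row 1 already has 2, which forces R1C1 = 4.
The two cells of cage a must have difference 1; hence R2C1 = 3.
Row 2 now contains 5, leaving R2C2 = 1.
3 is placed in row 3, which forces R3C1 = 1.
Row 3 now contains 4, leaving R3C2 = 2.
Cage j needs two cells with difference 1, which forces R4C1 = 2.
2 is placed in row 4; hence R4C5 = 4.
The 4 cells of cage h must have product 200, so R5C2 = 4.
Column 5 now contains 4; hence R5C5 = 2.
Completed grid: 4 3 2 5 1 / 3 1 4 2 5 / 1 2 5 4 3 / 2 5 1 3 4 / 5 4 3 1 2.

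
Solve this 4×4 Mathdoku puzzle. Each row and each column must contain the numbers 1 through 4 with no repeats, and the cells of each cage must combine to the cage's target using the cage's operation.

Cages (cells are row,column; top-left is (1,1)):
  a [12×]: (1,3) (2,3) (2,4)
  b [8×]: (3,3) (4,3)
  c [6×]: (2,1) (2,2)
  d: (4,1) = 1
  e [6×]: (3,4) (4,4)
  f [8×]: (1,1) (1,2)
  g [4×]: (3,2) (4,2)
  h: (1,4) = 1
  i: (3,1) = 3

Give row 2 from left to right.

2 3 1 4

Cage h is a single given cell; hence (1,4) = 1.
I is a freebie; hence (3,1) = 3.
Row 3 already has 3, so (3,4) = 2.
D is a freebie, so (4,1) = 1.
Row 4 already has 1, leaving (4,2) = 4.
4 is placed in row 4, so (4,3) = 2.
2 is placed in column 4, which forces (4,4) = 3.
The two cells of cage f must have product 8, so (1,1) = 4.
4 is placed in column 2; hence (1,2) = 2.
Cage a has product 12, so (1,3) = 3.
Column 1 now contains 3, so (2,1) = 2.
The two cells of cage c must have product 6, which forces (2,2) = 3.
The 3 cells of cage a must have product 12; hence (2,3) = 1.
Column 4 already has 3, so (2,4) = 4.
4 is placed in column 2, leaving (3,2) = 1.
2 is placed in row 3, so (3,3) = 4.
Filled in: 4 2 3 1 / 2 3 1 4 / 3 1 4 2 / 1 4 2 3.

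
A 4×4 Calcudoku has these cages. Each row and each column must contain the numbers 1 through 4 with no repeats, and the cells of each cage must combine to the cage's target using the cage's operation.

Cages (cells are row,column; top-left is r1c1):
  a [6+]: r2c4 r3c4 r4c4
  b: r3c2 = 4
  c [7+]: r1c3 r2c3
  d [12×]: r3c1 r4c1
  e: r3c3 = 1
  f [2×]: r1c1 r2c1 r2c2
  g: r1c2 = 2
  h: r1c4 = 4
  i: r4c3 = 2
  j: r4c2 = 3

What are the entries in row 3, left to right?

3 4 1 2

Cage f needs product 2; hence r1c1 = 1.
Cage g is a single given cell; hence r1c2 = 2.
Cage h is given, leaving r1c4 = 4.
Cage f needs product 2, which forces r2c1 = 2.
Cage f needs product 2; hence r2c2 = 1.
Row 2 now contains 1, so r2c4 = 3.
Cage b is a single given cell, so r3c2 = 4.
Cage e is a single given cell, leaving r3c3 = 1.
1 is placed in row 3, leaving r3c4 = 2.
Cage j is given; hence r4c2 = 3.
I is a freebie, so r4c3 = 2.
2 is placed in column 4, which forces r4c4 = 1.
Row 1 now contains 4, which forces r1c3 = 3.
Row 2 now contains 3, leaving r2c3 = 4.
Row 3 already has 4; hence r3c1 = 3.
Row 4 now contains 3, leaving r4c1 = 4.
Filled in: 1 2 3 4 / 2 1 4 3 / 3 4 1 2 / 4 3 2 1.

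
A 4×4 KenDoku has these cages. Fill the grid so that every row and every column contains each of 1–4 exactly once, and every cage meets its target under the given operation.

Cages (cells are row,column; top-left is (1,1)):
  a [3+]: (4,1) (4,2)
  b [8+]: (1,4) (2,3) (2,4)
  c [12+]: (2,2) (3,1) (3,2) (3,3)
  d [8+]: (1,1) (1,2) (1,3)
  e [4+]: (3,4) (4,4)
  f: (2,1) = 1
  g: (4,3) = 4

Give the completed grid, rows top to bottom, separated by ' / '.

Cage f is a single given cell, which forces (2,1) = 1.
Column 1 now contains 1, so (4,1) = 2.
Row 4 now contains 2, leaving (4,2) = 1.
Cage g is a single given cell; hence (4,3) = 4.
Row 4 now contains 1, leaving (4,4) = 3.
The 3 cells of cage d must have sum 8; hence (1,3) = 1.
Row 1 now contains 1, so (1,4) = 2.
Cage b has sum 8, so (2,4) = 4.
Column 4 now contains 3, so (3,4) = 1.
4 is placed in row 2; hence (2,2) = 3.
Cage b has sum 8, which forces (2,3) = 2.
Column 3 already has 2, so (3,3) = 3.
The 3 cells of cage d must have sum 8, leaving (1,1) = 3.
Column 2 now contains 3; hence (1,2) = 4.
Row 3 already has 3, so (3,1) = 4.
Cage c has sum 12, leaving (3,2) = 2.

3 4 1 2 / 1 3 2 4 / 4 2 3 1 / 2 1 4 3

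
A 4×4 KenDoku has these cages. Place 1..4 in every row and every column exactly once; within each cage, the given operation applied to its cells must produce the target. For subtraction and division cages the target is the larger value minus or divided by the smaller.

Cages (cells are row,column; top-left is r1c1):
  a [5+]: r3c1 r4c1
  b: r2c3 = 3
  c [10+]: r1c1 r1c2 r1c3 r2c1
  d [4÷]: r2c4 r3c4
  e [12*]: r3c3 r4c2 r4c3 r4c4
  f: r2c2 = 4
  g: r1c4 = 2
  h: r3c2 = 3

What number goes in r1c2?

Cage g is a single given cell, which forces r1c4 = 2.
F is a freebie, leaving r2c2 = 4.
Cage b is given, which forces r2c3 = 3.
Row 2 already has 4, which forces r2c4 = 1.
Cage h is given, so r3c2 = 3.
Column 4 now contains 1, so r3c4 = 4.
Column 4 already has 4, so r4c4 = 3.
Cage c has sum 10; hence r1c1 = 3.
Column 2 now contains 3, so r1c2 = 1.
Cage c has sum 10, leaving r1c3 = 4.
Row 2 already has 1, so r2c1 = 2.
Cage a needs two cells with sum 5, which forces r3c1 = 1.
1 is placed in row 3, leaving r3c3 = 2.
The two cells of cage a must have sum 5; hence r4c1 = 4.
1 is placed in column 2, which forces r4c2 = 2.
Column 3 now contains 4, which forces r4c3 = 1.
Filled in: 3 1 4 2 / 2 4 3 1 / 1 3 2 4 / 4 2 1 3.

1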